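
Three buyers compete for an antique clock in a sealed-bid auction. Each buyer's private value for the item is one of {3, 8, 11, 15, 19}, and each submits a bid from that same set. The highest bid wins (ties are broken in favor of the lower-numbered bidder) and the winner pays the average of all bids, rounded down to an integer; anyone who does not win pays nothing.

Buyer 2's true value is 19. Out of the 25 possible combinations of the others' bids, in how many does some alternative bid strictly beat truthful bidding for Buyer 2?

12

Others bid (3, 3): truth gives 11; bid 8 gives 15 > 11. Violating.
Others bid (3, 8): truth gives 9; bid 8 gives 13 > 9. Violating.
Others bid (3, 11): truth gives 8; bid 11 gives 11 > 8. Violating.
Others bid (3, 15): truth gives 7; bid 15 gives 8 > 7. Violating.
Others bid (3, 19): truth gives 6; no alternative beats it.
Others bid (8, 19): truth gives 4; no alternative beats it.
(Checking all 25 profiles: 12 have a profitable deviation, 13 do not.)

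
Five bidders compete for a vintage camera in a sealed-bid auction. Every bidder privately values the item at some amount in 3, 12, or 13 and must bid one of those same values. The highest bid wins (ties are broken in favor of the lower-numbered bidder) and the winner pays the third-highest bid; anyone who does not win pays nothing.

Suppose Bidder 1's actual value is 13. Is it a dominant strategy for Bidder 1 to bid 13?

Check each profile of the others' bids and compare truth against every alternative bid.
Others bid (3, 3, 3, 13): truth gives 10, best alternative gives 0.
Others bid (3, 3, 13, 3): truth gives 10, best alternative gives 0.
Others bid (3, 13, 3, 3): truth gives 10, best alternative gives 0.
Others bid (13, 3, 3, 3): truth gives 10, best alternative gives 0.
Others bid (3, 3, 12, 13): truth gives 1, best alternative gives 0.
Others bid (3, 3, 13, 12): truth gives 1, best alternative gives 0.
(Remaining 75 profiles checked similarly; truth is weakly best in each.)
In every case the truthful bid is at least as good as any alternative, so it is a dominant strategy.

Yes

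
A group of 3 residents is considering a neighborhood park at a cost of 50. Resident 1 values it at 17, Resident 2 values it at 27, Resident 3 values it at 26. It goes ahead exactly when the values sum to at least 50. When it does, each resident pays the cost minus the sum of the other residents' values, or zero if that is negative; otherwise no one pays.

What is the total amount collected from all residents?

13

Total value 70 ≥ cost 50, so it is built.
Resident 1: others sum to 53; max(0, 50 - 53) = 0.
Resident 2: others sum to 43; max(0, 50 - 43) = 7.
Resident 3: others sum to 44; max(0, 50 - 44) = 6.
Total collected = 0 + 7 + 6 = 13.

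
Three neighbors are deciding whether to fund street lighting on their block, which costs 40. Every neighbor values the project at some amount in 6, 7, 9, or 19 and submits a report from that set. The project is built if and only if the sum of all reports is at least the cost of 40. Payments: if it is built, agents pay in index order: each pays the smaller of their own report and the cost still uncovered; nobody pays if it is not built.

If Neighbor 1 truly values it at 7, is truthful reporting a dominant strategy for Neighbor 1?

No

Consider the case where Neighbor 2 reports 19 and Neighbor 3 reports 19.
Truthful report 7: project built, pays 7, utility 7 - 7 = 0.
Report 6 instead: project built, pays 6, utility 7 - 6 = 1.
Since 1 > 0, reporting 6 is strictly better here, so truthful reporting is not dominant.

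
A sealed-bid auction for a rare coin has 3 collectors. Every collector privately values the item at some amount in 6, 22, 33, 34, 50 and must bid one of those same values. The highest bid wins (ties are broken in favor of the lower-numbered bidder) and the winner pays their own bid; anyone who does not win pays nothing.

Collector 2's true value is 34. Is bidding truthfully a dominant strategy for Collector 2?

Consider the case where Collector 1 bids 6 and Collector 3 bids 6.
Truthful bid 34: wins, pays 34, utility 34 - 34 = 0.
Bid 22 instead: wins, pays 22, utility 34 - 22 = 12.
Since 12 > 0, bidding 22 is strictly better here, so truthful bidding is not dominant.

No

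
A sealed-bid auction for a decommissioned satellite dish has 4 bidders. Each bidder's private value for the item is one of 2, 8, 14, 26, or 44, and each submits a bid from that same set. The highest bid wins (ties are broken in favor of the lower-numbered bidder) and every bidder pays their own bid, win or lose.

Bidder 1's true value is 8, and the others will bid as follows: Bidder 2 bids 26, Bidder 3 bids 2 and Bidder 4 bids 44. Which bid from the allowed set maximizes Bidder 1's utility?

2

Bid 2: loses but pays 2, utility -2.
Bid 8: loses but pays 8, utility -8.
Bid 14: loses but pays 14, utility -14.
Bid 26: loses but pays 26, utility -26.
Bid 44: wins, pays 44, utility 8 - 44 = -36.
The best choice is 2 with utility -2.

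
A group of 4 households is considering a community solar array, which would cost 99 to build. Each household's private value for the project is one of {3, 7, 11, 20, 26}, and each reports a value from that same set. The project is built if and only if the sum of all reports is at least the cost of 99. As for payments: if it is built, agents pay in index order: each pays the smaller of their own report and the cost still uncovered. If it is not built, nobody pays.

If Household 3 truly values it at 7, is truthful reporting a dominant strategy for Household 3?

Check each profile of the others' reports and compare truth against every alternative report.
Others report (3, 3, 3): truth gives 0, best alternative gives 0.
Others report (3, 3, 7): truth gives 0, best alternative gives 0.
Others report (3, 3, 11): truth gives 0, best alternative gives 0.
Others report (3, 3, 20): truth gives 0, best alternative gives 0.
Others report (3, 3, 26): truth gives 0, best alternative gives 0.
Others report (3, 7, 3): truth gives 0, best alternative gives 0.
(Remaining 119 profiles checked similarly; truth is weakly best in each.)
In every case the truthful report is at least as good as any alternative, so it is a dominant strategy.

Yes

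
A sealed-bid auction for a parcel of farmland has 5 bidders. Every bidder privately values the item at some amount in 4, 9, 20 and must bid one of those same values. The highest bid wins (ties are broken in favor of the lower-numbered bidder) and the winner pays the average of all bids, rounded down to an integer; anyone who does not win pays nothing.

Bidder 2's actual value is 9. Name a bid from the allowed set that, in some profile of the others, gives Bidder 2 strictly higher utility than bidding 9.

Suppose Bidder 1 bids 9, Bidder 3 bids 4, Bidder 4 bids 4 and Bidder 5 bids 4.
Bid 9: loses, pays 0, utility 0.
Bid 20: wins, pays 8, utility 9 - 8 = 1.
So bidding 20 beats truth here (1 > 0).

20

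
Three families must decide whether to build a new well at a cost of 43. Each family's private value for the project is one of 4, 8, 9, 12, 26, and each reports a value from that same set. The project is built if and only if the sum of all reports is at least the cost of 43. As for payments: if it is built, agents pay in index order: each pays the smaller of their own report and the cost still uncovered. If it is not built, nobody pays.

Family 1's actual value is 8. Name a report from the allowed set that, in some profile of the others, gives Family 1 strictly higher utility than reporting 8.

4

Suppose Family 2 reports 26 and Family 3 reports 26.
Report 8: project built, pays 8, utility 8 - 8 = 0.
Report 4: project built, pays 4, utility 8 - 4 = 4.
So reporting 4 beats truth here (4 > 0).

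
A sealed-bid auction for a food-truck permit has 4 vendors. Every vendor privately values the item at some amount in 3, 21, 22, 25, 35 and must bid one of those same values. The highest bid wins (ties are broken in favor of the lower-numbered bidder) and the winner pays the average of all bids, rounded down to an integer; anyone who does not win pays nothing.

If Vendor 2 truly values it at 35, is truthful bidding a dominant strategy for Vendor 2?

No

Consider the case where Vendor 1 bids 3, Vendor 3 bids 3 and Vendor 4 bids 3.
Truthful bid 35: wins, pays 11, utility 35 - 11 = 24.
Bid 21 instead: wins, pays 7, utility 35 - 7 = 28.
Since 28 > 24, bidding 21 is strictly better here, so truthful bidding is not dominant.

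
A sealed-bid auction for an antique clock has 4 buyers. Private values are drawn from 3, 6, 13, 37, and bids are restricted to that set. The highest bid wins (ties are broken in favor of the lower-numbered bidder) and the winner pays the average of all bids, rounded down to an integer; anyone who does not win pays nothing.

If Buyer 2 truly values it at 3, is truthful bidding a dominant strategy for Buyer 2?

Yes

Check each profile of the others' bids and compare truth against every alternative bid.
Others bid (3, 6, 6): truth gives 0, best alternative gives -2.
Others bid (3, 3, 6): truth gives 0, best alternative gives -1.
Others bid (3, 6, 3): truth gives 0, best alternative gives -1.
Others bid (3, 3, 3): truth gives 0, best alternative gives 0.
Others bid (3, 3, 13): truth gives 0, best alternative gives 0.
Others bid (3, 3, 37): truth gives 0, best alternative gives 0.
(Remaining 58 profiles checked similarly; truth is weakly best in each.)
In every case the truthful bid is at least as good as any alternative, so it is a dominant strategy.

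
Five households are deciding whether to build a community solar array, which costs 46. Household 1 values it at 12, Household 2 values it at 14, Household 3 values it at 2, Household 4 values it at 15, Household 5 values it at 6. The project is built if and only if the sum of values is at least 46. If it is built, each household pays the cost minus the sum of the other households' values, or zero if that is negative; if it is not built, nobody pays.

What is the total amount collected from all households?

Total value 49 ≥ cost 46, so it is built.
Household 1: others sum to 37; max(0, 46 - 37) = 9.
Household 2: others sum to 35; max(0, 46 - 35) = 11.
Household 3: others sum to 47; max(0, 46 - 47) = 0.
Household 4: others sum to 34; max(0, 46 - 34) = 12.
Household 5: others sum to 43; max(0, 46 - 43) = 3.
Total collected = 9 + 11 + 0 + 12 + 3 = 35.

35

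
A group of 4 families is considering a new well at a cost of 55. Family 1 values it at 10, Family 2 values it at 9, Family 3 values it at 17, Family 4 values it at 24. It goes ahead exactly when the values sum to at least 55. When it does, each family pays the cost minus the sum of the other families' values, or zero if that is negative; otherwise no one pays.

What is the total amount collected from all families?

40

Total value 60 ≥ cost 55, so it is built.
Family 1: others sum to 50; max(0, 55 - 50) = 5.
Family 2: others sum to 51; max(0, 55 - 51) = 4.
Family 3: others sum to 43; max(0, 55 - 43) = 12.
Family 4: others sum to 36; max(0, 55 - 36) = 19.
Total collected = 5 + 4 + 12 + 19 = 40.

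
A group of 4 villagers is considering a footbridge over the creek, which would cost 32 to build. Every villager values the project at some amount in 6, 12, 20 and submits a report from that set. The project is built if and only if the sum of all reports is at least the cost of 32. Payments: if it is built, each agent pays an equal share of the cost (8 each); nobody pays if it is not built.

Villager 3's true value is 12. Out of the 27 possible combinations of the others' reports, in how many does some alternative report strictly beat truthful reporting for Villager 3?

1

Others report (6, 6, 6): truth gives 0; report 20 gives 4 > 0. Violating.
Others report (6, 6, 12): truth gives 4; no alternative beats it.
Others report (6, 6, 20): truth gives 4; no alternative beats it.
(Checking all 27 profiles: 1 has a profitable deviation, 26 do not.)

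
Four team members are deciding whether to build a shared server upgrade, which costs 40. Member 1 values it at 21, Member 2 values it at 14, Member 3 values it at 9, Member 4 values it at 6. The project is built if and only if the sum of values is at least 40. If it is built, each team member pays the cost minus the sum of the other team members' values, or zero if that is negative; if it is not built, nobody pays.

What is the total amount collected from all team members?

15

Total value 50 ≥ cost 40, so it is built.
Member 1: others sum to 29; max(0, 40 - 29) = 11.
Member 2: others sum to 36; max(0, 40 - 36) = 4.
Member 3: others sum to 41; max(0, 40 - 41) = 0.
Member 4: others sum to 44; max(0, 40 - 44) = 0.
Total collected = 11 + 4 + 0 + 0 = 15.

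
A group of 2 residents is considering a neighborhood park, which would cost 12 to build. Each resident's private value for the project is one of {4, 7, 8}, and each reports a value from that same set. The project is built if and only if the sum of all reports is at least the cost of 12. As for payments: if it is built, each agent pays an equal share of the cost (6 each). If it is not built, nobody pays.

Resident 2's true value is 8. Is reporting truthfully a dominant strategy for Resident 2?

Check each profile of the others' reports and compare truth against every alternative report.
Others report (4): truth gives 2, best alternative gives 0.
Others report (7): truth gives 2, best alternative gives 2.
Others report (8): truth gives 2, best alternative gives 2.
In every case the truthful report is at least as good as any alternative, so it is a dominant strategy.

Yes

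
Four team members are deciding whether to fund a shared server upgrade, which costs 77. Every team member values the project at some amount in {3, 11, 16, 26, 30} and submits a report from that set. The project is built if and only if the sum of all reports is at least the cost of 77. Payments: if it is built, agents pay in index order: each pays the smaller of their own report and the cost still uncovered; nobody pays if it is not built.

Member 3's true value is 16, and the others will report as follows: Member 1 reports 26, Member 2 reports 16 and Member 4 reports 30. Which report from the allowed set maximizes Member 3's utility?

Report 3: project not built, utility 0.
Report 11: project built, pays 11, utility 16 - 11 = 5.
Report 16: project built, pays 16, utility 16 - 16 = 0.
Report 26: project built, pays 26, utility 16 - 26 = -10.
Report 30: project built, pays 30, utility 16 - 30 = -14.
The best choice is 11 with utility 5.

11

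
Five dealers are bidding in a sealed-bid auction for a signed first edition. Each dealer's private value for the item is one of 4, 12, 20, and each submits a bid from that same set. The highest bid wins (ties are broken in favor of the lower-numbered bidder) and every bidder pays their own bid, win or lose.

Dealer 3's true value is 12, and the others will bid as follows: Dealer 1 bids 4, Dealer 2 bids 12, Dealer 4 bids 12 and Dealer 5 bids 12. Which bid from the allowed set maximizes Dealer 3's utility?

4

Bid 4: loses but pays 4, utility -4.
Bid 12: loses but pays 12, utility -12.
Bid 20: wins, pays 20, utility 12 - 20 = -8.
The best choice is 4 with utility -4.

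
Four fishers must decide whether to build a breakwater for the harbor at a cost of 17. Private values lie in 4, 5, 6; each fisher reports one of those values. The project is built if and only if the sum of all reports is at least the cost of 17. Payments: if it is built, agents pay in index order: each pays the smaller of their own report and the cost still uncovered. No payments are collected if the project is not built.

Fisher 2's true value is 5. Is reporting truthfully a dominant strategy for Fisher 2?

Consider the case where Fisher 1 reports 4, Fisher 3 reports 4 and Fisher 4 reports 5.
Truthful report 5: project built, pays 5, utility 5 - 5 = 0.
Report 4 instead: project built, pays 4, utility 5 - 4 = 1.
Since 1 > 0, reporting 4 is strictly better here, so truthful reporting is not dominant.

No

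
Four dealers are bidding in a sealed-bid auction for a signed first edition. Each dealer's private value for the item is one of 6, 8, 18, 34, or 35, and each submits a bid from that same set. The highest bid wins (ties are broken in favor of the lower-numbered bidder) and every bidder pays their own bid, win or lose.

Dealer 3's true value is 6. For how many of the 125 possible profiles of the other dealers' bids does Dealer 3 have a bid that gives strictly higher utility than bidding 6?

Others bid (6, 6, 6): truth gives -6; bid 8 gives -2 > -6. Violating.
Others bid (6, 6, 8): truth gives -6; bid 8 gives -2 > -6. Violating.
Others bid (6, 6, 18): truth gives -6; no alternative beats it.
Others bid (6, 6, 34): truth gives -6; no alternative beats it.
(Checking all 125 profiles: 2 have a profitable deviation, 123 do not.)

2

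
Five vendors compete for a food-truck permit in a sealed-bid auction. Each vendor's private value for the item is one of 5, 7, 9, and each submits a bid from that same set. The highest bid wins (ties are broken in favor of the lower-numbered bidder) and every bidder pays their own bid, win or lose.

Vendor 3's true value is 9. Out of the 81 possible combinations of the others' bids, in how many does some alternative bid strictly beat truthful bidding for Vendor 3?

Others bid (5, 5, 5, 5): truth gives 0; bid 7 gives 2 > 0. Violating.
Others bid (5, 5, 5, 7): truth gives 0; bid 7 gives 2 > 0. Violating.
Others bid (5, 5, 7, 5): truth gives 0; bid 7 gives 2 > 0. Violating.
Others bid (5, 5, 7, 7): truth gives 0; bid 7 gives 2 > 0. Violating.
Others bid (5, 5, 5, 9): truth gives 0; no alternative beats it.
Others bid (5, 5, 7, 9): truth gives 0; no alternative beats it.
(Checking all 81 profiles: 49 have a profitable deviation, 32 do not.)

49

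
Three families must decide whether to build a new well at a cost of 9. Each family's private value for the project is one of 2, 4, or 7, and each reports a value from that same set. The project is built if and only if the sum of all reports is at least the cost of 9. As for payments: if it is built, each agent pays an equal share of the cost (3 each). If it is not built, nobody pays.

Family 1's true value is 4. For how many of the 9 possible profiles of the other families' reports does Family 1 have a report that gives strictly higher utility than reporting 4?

1

Others report (2, 2): truth gives 0; report 7 gives 1 > 0. Violating.
Others report (2, 4): truth gives 1; no alternative beats it.
Others report (2, 7): truth gives 1; no alternative beats it.
(Checking all 9 profiles: 1 has a profitable deviation, 8 do not.)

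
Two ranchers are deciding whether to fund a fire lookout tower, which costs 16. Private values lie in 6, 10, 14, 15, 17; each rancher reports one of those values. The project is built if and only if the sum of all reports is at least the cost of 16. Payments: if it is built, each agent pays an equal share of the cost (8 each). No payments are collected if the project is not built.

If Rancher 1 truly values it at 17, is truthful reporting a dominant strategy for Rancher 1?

Yes

Check each profile of the others' reports and compare truth against every alternative report.
Others report (6): truth gives 9, best alternative gives 9.
Others report (10): truth gives 9, best alternative gives 9.
Others report (14): truth gives 9, best alternative gives 9.
Others report (15): truth gives 9, best alternative gives 9.
Others report (17): truth gives 9, best alternative gives 9.
In every case the truthful report is at least as good as any alternative, so it is a dominant strategy.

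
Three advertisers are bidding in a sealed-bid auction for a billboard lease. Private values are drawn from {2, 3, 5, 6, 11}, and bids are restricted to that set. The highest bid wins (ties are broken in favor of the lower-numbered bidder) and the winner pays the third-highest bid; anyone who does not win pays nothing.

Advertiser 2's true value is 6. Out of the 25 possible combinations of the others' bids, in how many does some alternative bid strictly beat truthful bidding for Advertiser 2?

Others bid (2, 11): truth gives 0; bid 11 gives 4 > 0. Violating.
Others bid (3, 11): truth gives 0; bid 11 gives 3 > 0. Violating.
Others bid (5, 11): truth gives 0; bid 11 gives 1 > 0. Violating.
Others bid (6, 2): truth gives 0; bid 11 gives 4 > 0. Violating.
Others bid (2, 2): truth gives 4; no alternative beats it.
Others bid (2, 3): truth gives 4; no alternative beats it.
(Checking all 25 profiles: 6 have a profitable deviation, 19 do not.)

6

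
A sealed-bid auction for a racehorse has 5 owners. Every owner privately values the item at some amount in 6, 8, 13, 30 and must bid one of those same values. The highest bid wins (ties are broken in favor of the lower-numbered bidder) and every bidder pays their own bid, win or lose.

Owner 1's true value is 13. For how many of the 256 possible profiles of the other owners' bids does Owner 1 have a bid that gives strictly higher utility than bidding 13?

Others bid (6, 6, 6, 6): truth gives 0; bid 6 gives 7 > 0. Violating.
Others bid (6, 6, 6, 8): truth gives 0; bid 8 gives 5 > 0. Violating.
Others bid (6, 6, 6, 30): truth gives -13; bid 6 gives -6 > -13. Violating.
Others bid (6, 6, 8, 6): truth gives 0; bid 8 gives 5 > 0. Violating.
Others bid (6, 6, 6, 13): truth gives 0; no alternative beats it.
Others bid (6, 6, 8, 13): truth gives 0; no alternative beats it.
(Checking all 256 profiles: 191 have a profitable deviation, 65 do not.)

191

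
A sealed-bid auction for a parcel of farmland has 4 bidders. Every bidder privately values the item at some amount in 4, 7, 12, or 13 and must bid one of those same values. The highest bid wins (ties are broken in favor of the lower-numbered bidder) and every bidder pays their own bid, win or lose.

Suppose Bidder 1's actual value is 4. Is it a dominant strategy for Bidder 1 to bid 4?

Consider the case where Bidder 2 bids 4, Bidder 3 bids 4 and Bidder 4 bids 7.
Truthful bid 4: loses but pays 4, utility -4.
Bid 7 instead: wins, pays 7, utility 4 - 7 = -3.
Since -3 > -4, bidding 7 is strictly better here, so truthful bidding is not dominant.

No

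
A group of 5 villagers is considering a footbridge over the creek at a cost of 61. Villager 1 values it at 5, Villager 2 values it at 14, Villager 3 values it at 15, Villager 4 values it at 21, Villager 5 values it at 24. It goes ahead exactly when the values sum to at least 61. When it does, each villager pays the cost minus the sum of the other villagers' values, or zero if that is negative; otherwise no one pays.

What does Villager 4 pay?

3

Total value 79 ≥ cost 61, so the project is built.
The other villagers' values sum to 58.
Cost minus that sum is 61 - 58 = 3.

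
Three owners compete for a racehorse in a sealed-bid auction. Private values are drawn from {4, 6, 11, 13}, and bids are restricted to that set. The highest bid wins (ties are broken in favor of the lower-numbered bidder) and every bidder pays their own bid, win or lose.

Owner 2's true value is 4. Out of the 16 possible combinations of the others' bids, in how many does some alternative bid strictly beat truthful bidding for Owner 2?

Others bid (4, 4): truth gives -4; bid 6 gives -2 > -4. Violating.
Others bid (4, 6): truth gives -4; bid 6 gives -2 > -4. Violating.
Others bid (4, 11): truth gives -4; no alternative beats it.
Others bid (4, 13): truth gives -4; no alternative beats it.
(Checking all 16 profiles: 2 have a profitable deviation, 14 do not.)

2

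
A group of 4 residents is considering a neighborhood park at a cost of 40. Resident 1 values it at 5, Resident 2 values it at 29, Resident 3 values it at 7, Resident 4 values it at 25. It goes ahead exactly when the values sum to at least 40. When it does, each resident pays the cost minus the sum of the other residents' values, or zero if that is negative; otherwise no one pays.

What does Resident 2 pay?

Total value 66 ≥ cost 40, so the project is built.
The other residents' values sum to 37.
Cost minus that sum is 40 - 37 = 3.

3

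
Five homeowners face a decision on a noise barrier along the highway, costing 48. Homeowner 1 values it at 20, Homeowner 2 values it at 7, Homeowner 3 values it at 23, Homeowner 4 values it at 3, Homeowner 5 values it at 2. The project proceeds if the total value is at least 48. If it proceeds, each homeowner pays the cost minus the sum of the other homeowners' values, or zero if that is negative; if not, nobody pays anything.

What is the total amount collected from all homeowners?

29

Total value 55 ≥ cost 48, so it is built.
Homeowner 1: others sum to 35; max(0, 48 - 35) = 13.
Homeowner 2: others sum to 48; max(0, 48 - 48) = 0.
Homeowner 3: others sum to 32; max(0, 48 - 32) = 16.
Homeowner 4: others sum to 52; max(0, 48 - 52) = 0.
Homeowner 5: others sum to 53; max(0, 48 - 53) = 0.
Total collected = 13 + 0 + 16 + 0 + 0 = 29.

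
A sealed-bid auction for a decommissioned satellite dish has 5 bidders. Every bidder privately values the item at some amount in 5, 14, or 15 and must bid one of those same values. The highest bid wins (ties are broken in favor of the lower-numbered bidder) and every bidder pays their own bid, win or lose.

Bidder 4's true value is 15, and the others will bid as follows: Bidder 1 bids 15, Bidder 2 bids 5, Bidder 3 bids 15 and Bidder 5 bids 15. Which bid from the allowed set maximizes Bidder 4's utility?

5

Bid 5: loses but pays 5, utility -5.
Bid 14: loses but pays 14, utility -14.
Bid 15: loses but pays 15, utility -15.
The best choice is 5 with utility -5.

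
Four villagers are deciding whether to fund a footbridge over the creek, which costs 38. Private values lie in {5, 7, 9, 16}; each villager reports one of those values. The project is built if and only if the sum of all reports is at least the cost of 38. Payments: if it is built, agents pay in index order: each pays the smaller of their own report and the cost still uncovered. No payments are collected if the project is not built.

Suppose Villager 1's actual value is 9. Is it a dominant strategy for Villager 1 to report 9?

Consider the case where Villager 2 reports 5, Villager 3 reports 16 and Villager 4 reports 16.
Truthful report 9: project built, pays 9, utility 9 - 9 = 0.
Report 5 instead: project built, pays 5, utility 9 - 5 = 4.
Since 4 > 0, reporting 5 is strictly better here, so truthful reporting is not dominant.

No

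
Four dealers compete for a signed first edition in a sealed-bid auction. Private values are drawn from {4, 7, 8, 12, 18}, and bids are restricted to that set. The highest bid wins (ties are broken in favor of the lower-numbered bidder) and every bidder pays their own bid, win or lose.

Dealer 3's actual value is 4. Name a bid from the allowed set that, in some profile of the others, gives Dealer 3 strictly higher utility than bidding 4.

7

Suppose Dealer 1 bids 4, Dealer 2 bids 4 and Dealer 4 bids 4.
Bid 4: loses but pays 4, utility -4.
Bid 7: wins, pays 7, utility 4 - 7 = -3.
So bidding 7 beats truth here (-3 > -4).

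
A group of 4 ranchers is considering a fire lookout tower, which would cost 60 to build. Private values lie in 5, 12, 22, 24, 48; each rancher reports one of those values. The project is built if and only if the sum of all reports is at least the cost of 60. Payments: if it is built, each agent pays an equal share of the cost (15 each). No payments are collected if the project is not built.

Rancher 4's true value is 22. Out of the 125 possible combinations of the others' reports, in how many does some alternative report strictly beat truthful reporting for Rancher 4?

14

Others report (5, 5, 5): truth gives 0; report 48 gives 7 > 0. Violating.
Others report (5, 5, 12): truth gives 0; report 48 gives 7 > 0. Violating.
Others report (5, 5, 22): truth gives 0; report 48 gives 7 > 0. Violating.
Others report (5, 5, 24): truth gives 0; report 48 gives 7 > 0. Violating.
Others report (5, 5, 48): truth gives 7; no alternative beats it.
Others report (5, 12, 22): truth gives 7; no alternative beats it.
(Checking all 125 profiles: 14 have a profitable deviation, 111 do not.)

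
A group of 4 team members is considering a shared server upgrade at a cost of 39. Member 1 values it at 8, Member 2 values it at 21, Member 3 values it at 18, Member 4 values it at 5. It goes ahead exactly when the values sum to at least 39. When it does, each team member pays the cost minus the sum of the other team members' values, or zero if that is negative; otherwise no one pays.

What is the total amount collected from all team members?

Total value 52 ≥ cost 39, so it is built.
Member 1: others sum to 44; max(0, 39 - 44) = 0.
Member 2: others sum to 31; max(0, 39 - 31) = 8.
Member 3: others sum to 34; max(0, 39 - 34) = 5.
Member 4: others sum to 47; max(0, 39 - 47) = 0.
Total collected = 0 + 8 + 5 + 0 = 13.

13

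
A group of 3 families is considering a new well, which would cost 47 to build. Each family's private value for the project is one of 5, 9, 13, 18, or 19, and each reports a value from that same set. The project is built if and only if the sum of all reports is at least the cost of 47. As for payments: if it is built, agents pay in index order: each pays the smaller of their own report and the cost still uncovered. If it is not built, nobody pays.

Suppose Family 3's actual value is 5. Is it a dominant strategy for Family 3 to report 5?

Yes

Check each profile of the others' reports and compare truth against every alternative report.
Others report (19, 19): truth gives 0, best alternative gives -4.
Others report (5, 5): truth gives 0, best alternative gives 0.
Others report (5, 9): truth gives 0, best alternative gives 0.
Others report (5, 13): truth gives 0, best alternative gives 0.
Others report (5, 18): truth gives 0, best alternative gives 0.
Others report (5, 19): truth gives 0, best alternative gives 0.
(Remaining 19 profiles checked similarly; truth is weakly best in each.)
In every case the truthful report is at least as good as any alternative, so it is a dominant strategy.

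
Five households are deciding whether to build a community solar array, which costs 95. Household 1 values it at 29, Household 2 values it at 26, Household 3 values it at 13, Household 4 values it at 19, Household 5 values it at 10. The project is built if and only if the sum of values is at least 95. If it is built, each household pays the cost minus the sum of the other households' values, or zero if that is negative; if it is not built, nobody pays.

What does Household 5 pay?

8

Total value 97 ≥ cost 95, so the project is built.
The other households' values sum to 87.
Cost minus that sum is 95 - 87 = 8.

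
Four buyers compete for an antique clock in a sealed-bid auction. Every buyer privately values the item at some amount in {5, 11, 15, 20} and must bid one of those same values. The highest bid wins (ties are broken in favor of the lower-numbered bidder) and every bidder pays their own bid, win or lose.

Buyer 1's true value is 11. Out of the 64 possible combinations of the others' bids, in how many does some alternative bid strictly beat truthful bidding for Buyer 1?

57

Others bid (5, 5, 5): truth gives 0; bid 5 gives 6 > 0. Violating.
Others bid (5, 5, 15): truth gives -11; bid 15 gives -4 > -11. Violating.
Others bid (5, 5, 20): truth gives -11; bid 5 gives -5 > -11. Violating.
Others bid (5, 11, 15): truth gives -11; bid 15 gives -4 > -11. Violating.
Others bid (5, 5, 11): truth gives 0; no alternative beats it.
Others bid (5, 11, 5): truth gives 0; no alternative beats it.
(Checking all 64 profiles: 57 have a profitable deviation, 7 do not.)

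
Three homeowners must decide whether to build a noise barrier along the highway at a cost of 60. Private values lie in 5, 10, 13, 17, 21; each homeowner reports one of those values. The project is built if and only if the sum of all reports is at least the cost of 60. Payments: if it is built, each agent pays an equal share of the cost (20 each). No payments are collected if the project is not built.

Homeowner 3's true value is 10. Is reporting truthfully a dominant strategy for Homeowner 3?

Check each profile of the others' reports and compare truth against every alternative report.
Others report (5, 5): truth gives 0, best alternative gives 0.
Others report (5, 10): truth gives 0, best alternative gives 0.
Others report (5, 13): truth gives 0, best alternative gives 0.
Others report (5, 17): truth gives 0, best alternative gives 0.
Others report (5, 21): truth gives 0, best alternative gives 0.
Others report (10, 5): truth gives 0, best alternative gives 0.
(Remaining 19 profiles checked similarly; truth is weakly best in each.)
In every case the truthful report is at least as good as any alternative, so it is a dominant strategy.

Yes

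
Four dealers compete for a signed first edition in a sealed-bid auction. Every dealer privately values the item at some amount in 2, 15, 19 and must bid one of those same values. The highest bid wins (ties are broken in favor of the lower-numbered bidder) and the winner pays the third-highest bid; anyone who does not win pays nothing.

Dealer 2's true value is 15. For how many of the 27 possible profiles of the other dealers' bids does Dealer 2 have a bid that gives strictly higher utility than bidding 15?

3

Others bid (2, 2, 19): truth gives 0; bid 19 gives 13 > 0. Violating.
Others bid (2, 19, 2): truth gives 0; bid 19 gives 13 > 0. Violating.
Others bid (15, 2, 2): truth gives 0; bid 19 gives 13 > 0. Violating.
Others bid (2, 2, 2): truth gives 13; no alternative beats it.
Others bid (2, 2, 15): truth gives 13; no alternative beats it.
(Checking all 27 profiles: 3 have a profitable deviation, 24 do not.)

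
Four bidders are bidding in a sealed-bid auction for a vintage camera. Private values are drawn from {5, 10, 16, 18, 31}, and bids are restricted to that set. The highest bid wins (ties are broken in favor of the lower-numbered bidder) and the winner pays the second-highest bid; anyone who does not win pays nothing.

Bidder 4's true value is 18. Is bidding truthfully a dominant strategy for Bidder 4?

Yes

Check each profile of the others' bids and compare truth against every alternative bid.
Others bid (5, 5, 5): truth gives 13, best alternative gives 13.
Others bid (5, 5, 10): truth gives 8, best alternative gives 8.
Others bid (5, 10, 5): truth gives 8, best alternative gives 8.
Others bid (5, 10, 10): truth gives 8, best alternative gives 8.
Others bid (10, 5, 5): truth gives 8, best alternative gives 8.
Others bid (10, 5, 10): truth gives 8, best alternative gives 8.
(Remaining 119 profiles checked similarly; truth is weakly best in each.)
In every case the truthful bid is at least as good as any alternative, so it is a dominant strategy.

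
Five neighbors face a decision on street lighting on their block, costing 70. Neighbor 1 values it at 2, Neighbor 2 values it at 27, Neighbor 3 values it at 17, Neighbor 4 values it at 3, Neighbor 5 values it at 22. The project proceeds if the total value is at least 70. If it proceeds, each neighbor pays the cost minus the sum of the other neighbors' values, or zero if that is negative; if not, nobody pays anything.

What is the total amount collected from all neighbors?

66

Total value 71 ≥ cost 70, so it is built.
Neighbor 1: others sum to 69; max(0, 70 - 69) = 1.
Neighbor 2: others sum to 44; max(0, 70 - 44) = 26.
Neighbor 3: others sum to 54; max(0, 70 - 54) = 16.
Neighbor 4: others sum to 68; max(0, 70 - 68) = 2.
Neighbor 5: others sum to 49; max(0, 70 - 49) = 21.
Total collected = 1 + 26 + 16 + 2 + 21 = 66.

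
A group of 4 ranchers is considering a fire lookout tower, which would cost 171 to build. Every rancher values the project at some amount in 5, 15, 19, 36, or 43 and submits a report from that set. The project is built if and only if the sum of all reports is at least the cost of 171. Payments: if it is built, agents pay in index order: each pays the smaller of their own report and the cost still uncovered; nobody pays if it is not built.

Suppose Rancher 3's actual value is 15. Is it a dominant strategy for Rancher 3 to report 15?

Check each profile of the others' reports and compare truth against every alternative report.
Others report (5, 5, 5): truth gives 0, best alternative gives 0.
Others report (5, 5, 15): truth gives 0, best alternative gives 0.
Others report (5, 5, 19): truth gives 0, best alternative gives 0.
Others report (5, 5, 36): truth gives 0, best alternative gives 0.
Others report (5, 5, 43): truth gives 0, best alternative gives 0.
Others report (5, 15, 5): truth gives 0, best alternative gives 0.
(Remaining 119 profiles checked similarly; truth is weakly best in each.)
In every case the truthful report is at least as good as any alternative, so it is a dominant strategy.

Yes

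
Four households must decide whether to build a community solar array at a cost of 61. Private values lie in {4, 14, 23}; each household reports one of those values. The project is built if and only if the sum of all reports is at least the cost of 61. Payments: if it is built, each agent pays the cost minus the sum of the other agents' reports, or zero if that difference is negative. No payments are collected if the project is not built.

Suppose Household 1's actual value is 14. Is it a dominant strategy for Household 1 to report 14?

Check each profile of the others' reports and compare truth against every alternative report.
Others report (23, 23, 23): truth gives 14, best alternative gives 14.
Others report (14, 23, 23): truth gives 13, best alternative gives 13.
Others report (23, 14, 23): truth gives 13, best alternative gives 13.
Others report (23, 23, 14): truth gives 13, best alternative gives 13.
Others report (14, 14, 23): truth gives 4, best alternative gives 4.
Others report (14, 23, 14): truth gives 4, best alternative gives 4.
(Remaining 21 profiles checked similarly; truth is weakly best in each.)
In every case the truthful report is at least as good as any alternative, so it is a dominant strategy.

Yes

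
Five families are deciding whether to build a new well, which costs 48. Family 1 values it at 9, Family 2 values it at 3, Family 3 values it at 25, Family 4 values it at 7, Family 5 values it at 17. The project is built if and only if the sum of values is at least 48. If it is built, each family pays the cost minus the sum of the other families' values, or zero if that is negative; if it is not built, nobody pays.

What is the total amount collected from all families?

16

Total value 61 ≥ cost 48, so it is built.
Family 1: others sum to 52; max(0, 48 - 52) = 0.
Family 2: others sum to 58; max(0, 48 - 58) = 0.
Family 3: others sum to 36; max(0, 48 - 36) = 12.
Family 4: others sum to 54; max(0, 48 - 54) = 0.
Family 5: others sum to 44; max(0, 48 - 44) = 4.
Total collected = 0 + 0 + 12 + 0 + 4 = 16.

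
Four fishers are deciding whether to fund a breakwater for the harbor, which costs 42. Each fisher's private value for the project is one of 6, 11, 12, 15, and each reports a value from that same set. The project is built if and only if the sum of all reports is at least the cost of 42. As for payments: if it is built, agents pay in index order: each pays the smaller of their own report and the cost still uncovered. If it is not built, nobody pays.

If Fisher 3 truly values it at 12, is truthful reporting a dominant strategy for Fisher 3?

No

Consider the case where Fisher 1 reports 6, Fisher 2 reports 11 and Fisher 4 reports 15.
Truthful report 12: project built, pays 12, utility 12 - 12 = 0.
Report 11 instead: project built, pays 11, utility 12 - 11 = 1.
Since 1 > 0, reporting 11 is strictly better here, so truthful reporting is not dominant.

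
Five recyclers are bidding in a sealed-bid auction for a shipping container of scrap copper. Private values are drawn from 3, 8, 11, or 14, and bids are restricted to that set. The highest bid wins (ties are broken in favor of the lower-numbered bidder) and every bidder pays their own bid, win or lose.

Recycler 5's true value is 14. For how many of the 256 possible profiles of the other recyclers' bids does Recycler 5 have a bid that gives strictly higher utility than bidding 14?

Others bid (3, 3, 3, 3): truth gives 0; bid 8 gives 6 > 0. Violating.
Others bid (3, 3, 3, 8): truth gives 0; bid 11 gives 3 > 0. Violating.
Others bid (3, 3, 3, 14): truth gives -14; bid 3 gives -3 > -14. Violating.
Others bid (3, 3, 8, 3): truth gives 0; bid 11 gives 3 > 0. Violating.
Others bid (3, 3, 3, 11): truth gives 0; no alternative beats it.
Others bid (3, 3, 8, 11): truth gives 0; no alternative beats it.
(Checking all 256 profiles: 191 have a profitable deviation, 65 do not.)

191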